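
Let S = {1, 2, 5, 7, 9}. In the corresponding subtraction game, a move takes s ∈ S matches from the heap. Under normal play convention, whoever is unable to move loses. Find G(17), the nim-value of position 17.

n :  0  1  2  3  4  5  6  7  8  9 10 11 12 13 14 15 16 17
G :  0  1  2  0  1  2  0  1  2  3  4  5  3  4  0  1  2  0

0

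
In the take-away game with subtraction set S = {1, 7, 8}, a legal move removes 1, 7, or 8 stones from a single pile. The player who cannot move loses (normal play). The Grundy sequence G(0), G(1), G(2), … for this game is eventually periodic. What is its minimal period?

15

G(0) = 0
G(1) = mex{0} = 1
G(2) = mex{1} = 0
G(3) = mex{0} = 1
G(4) = mex{1} = 0
G(5) = mex{0} = 1
G(6) = mex{1} = 0
G(7) = mex{0,0} = 1
G(8) = mex{1,1,0} = 2
G(9) = mex{2,0,1} = 3
G(10) = mex{3,1,0} = 2
G(11) = mex{2,0,1} = 3
G(12) = mex{3,1,0} = 2
G(13) = mex{2,0,1} = 3
G(14) = mex{3,1,0} = 2
G(15) = mex{2,2,1} = 0
G(16) = mex{0,3,2} = 1
G(17) = mex{1,2,3} = 0
G(18) = mex{0,3,2} = 1
G(19) = mex{1,2,3} = 0
G(20) = mex{0,3,2} = 1
G(21) = mex{1,2,3} = 0
G(22) = mex{0,0,2} = 1
G(23) = mex{1,1,0} = 2
G(24) = mex{2,0,1} = 3
G(25) = mex{3,1,0} = 2
G(26) = mex{2,0,1} = 3
G(27) = mex{3,1,0} = 2
G(28) = mex{2,0,1} = 3
G(29) = mex{3,1,0} = 2
G(30) = mex{2,2,1} = 0
G(31) = mex{0,3,2} = 1
G(n+15) = G(n) holds for n = 0,…,7 (a full window of length max(S) = 8), so the sequence is purely periodic with period 15.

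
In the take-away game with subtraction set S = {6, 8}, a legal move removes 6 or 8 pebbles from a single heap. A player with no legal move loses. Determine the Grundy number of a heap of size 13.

2

G(0) = 0
G(1) = mex{} = 0
G(2) = mex{} = 0
G(3) = mex{} = 0
G(4) = mex{} = 0
G(5) = mex{} = 0
G(6) = mex{0} = 1
G(7) = mex{0} = 1
G(8) = mex{0,0} = 1
G(9) = mex{0,0} = 1
G(10) = mex{0,0} = 1
G(11) = mex{0,0} = 1
G(12) = mex{1,0} = 2
G(13) = mex{1,0} = 2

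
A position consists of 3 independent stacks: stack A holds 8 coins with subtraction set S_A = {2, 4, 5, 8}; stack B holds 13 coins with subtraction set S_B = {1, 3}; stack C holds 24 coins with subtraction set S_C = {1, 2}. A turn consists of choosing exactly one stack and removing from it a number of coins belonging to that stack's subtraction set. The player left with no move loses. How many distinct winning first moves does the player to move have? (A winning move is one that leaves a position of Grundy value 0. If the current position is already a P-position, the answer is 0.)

Stack A, S = {2, 4, 5, 8}:
G(0) = 0
G(1) = mex{} = 0
G(2) = mex{0} = 1
G(3) = mex{0} = 1
G(4) = mex{1,0} = 2
G(5) = mex{1,0,0} = 2
G(6) = mex{2,1,0} = 3
G(7) = mex{2,1,1} = 0
G(8) = mex{3,2,1,0} = 4
G_A(8) = 4.
Stack B, S = {1, 3}:
n :  0  1  2  3  4  5  6  7  8  9 10 11 12 13
G :  0  1  0  1  0  1  0  1  0  1  0  1  0  1
G_B(13) = 1.
Stack C, S = {1, 2}:
G(0) = 0
G(1) = mex{0} = 1
G(2) = mex{1,0} = 2
G(3) = mex{2,1} = 0
G(4) = mex{0,2} = 1
G(5) = mex{1,0} = 2
G(6) = mex{2,1} = 0
G(7) = mex{0,2} = 1
G(8) = mex{1,0} = 2
G(9) = mex{2,1} = 0
G(10) = mex{0,2} = 1
G(11) = mex{1,0} = 2
G(12) = mex{2,1} = 0
G(13) = mex{0,2} = 1
G(14) = mex{1,0} = 2
G(15) = mex{2,1} = 0
G(16) = mex{0,2} = 1
G(17) = mex{1,0} = 2
G(18) = mex{2,1} = 0
G(19) = mex{0,2} = 1
G(20) = mex{1,0} = 2
G(21) = mex{2,1} = 0
G(22) = mex{0,2} = 1
G(23) = mex{1,0} = 2
G(24) = mex{2,1} = 0
G_C(24) = 0.
Combined Grundy value = 4 ⊕ 1 ⊕ 0 = 5.
A winning move leaves total XOR = 0, i.e. changes one component's Grundy value g to g ⊕ X where X is the current total.
Stack A: need g' = 4⊕5 = 1. Options: 8−2→G=3, 8−4→G=2, 8−5→G=1, 8−8→G=0. Hits: 1.
Stack B: need g' = 1⊕5 = 4. Options: 13−1→G=0, 13−3→G=0. Hits: 0.
Stack C: need g' = 0⊕5 = 5. Options: 24−1→G=2, 24−2→G=1. Hits: 0.

1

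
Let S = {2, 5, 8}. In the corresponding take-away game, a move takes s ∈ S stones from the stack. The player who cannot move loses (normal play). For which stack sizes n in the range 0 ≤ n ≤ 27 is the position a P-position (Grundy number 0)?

n :  0  1  2  3  4  5  6  7  8  9 10 11 12 13 14 15 16 17 18 19 20 21 22 23 24 25 26 27
G :  0  0  1  1  0  2  1  0  2  1  0  0  1  1  0  2  1  0  2  1  0  0  1  1  0  2  1  0
P-positions are exactly the n with G(n) = 0.

0, 1, 4, 7, 10, 11, 14, 17, 20, 21, 24, 27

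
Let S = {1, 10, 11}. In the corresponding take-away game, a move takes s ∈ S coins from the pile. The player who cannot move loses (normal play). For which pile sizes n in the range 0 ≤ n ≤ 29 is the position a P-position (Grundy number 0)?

0, 2, 4, 6, 8, 20, 22, 24, 26, 28

G(0) = 0
G(1) = mex{0} = 1
G(2) = mex{1} = 0
G(3) = mex{0} = 1
G(4) = mex{1} = 0
G(5) = mex{0} = 1
G(6) = mex{1} = 0
G(7) = mex{0} = 1
G(8) = mex{1} = 0
G(9) = mex{0} = 1
G(10) = mex{1,0} = 2
G(11) = mex{2,1,0} = 3
G(12) = mex{3,0,1} = 2
G(13) = mex{2,1,0} = 3
G(14) = mex{3,0,1} = 2
G(15) = mex{2,1,0} = 3
G(16) = mex{3,0,1} = 2
G(17) = mex{2,1,0} = 3
G(18) = mex{3,0,1} = 2
G(19) = mex{2,1,0} = 3
G(20) = mex{3,2,1} = 0
G(21) = mex{0,3,2} = 1
G(22) = mex{1,2,3} = 0
G(23) = mex{0,3,2} = 1
G(24) = mex{1,2,3} = 0
G(25) = mex{0,3,2} = 1
G(26) = mex{1,2,3} = 0
G(27) = mex{0,3,2} = 1
G(28) = mex{1,2,3} = 0
G(29) = mex{0,3,2} = 1
P-positions are exactly the n with G(n) = 0.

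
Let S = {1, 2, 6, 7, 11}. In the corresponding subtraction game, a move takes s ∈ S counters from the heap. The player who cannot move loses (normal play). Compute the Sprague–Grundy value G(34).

2

G(0) = 0
G(1) = mex{0} = 1
G(2) = mex{1,0} = 2
G(3) = mex{2,1} = 0
G(4) = mex{0,2} = 1
G(5) = mex{1,0} = 2
G(6) = mex{2,1,0} = 3
G(7) = mex{3,2,1,0} = 4
G(8) = mex{4,3,2,1} = 0
G(9) = mex{0,4,0,2} = 1
G(10) = mex{1,0,1,0} = 2
G(11) = mex{2,1,2,1,0} = 3
G(12) = mex{3,2,3,2,1} = 0
G(13) = mex{0,3,4,3,2} = 1
G(14) = mex{1,0,0,4,0} = 2
G(15) = mex{2,1,1,0,1} = 3
G(16) = mex{3,2,2,1,2} = 0
G(17) = mex{0,3,3,2,3} = 1
G(18) = mex{1,0,0,3,4} = 2
G(19) = mex{2,1,1,0,0} = 3
G(20) = mex{3,2,2,1,1} = 0
G(21) = mex{0,3,3,2,2} = 1
G(22) = mex{1,0,0,3,3} = 2
G(23) = mex{2,1,1,0,0} = 3
G(24) = mex{3,2,2,1,1} = 0
G(25) = mex{0,3,3,2,2} = 1
G(26) = mex{1,0,0,3,3} = 2
G(27) = mex{2,1,1,0,0} = 3
G(28) = mex{3,2,2,1,1} = 0
G(29) = mex{0,3,3,2,2} = 1
G(30) = mex{1,0,0,3,3} = 2
G(31) = mex{2,1,1,0,0} = 3
G(32) = mex{3,2,2,1,1} = 0
G(33) = mex{0,3,3,2,2} = 1
G(34) = mex{1,0,0,3,3} = 2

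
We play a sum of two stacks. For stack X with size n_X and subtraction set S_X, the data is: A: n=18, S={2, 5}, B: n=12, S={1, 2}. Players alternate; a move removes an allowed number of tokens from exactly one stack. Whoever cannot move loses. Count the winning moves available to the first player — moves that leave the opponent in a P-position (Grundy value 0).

0

Stack A, S = {2, 5}:
n :  0  1  2  3  4  5  6  7  8  9 10 11 12 13 14 15 16 17 18
G :  0  0  1  1  0  2  1  0  0  1  1  0  2  1  0  0  1  1  0
G_A(18) = 0.
Stack B, S = {1, 2}:
G(0) = 0
G(1) = mex{0} = 1
G(2) = mex{1,0} = 2
G(3) = mex{2,1} = 0
G(4) = mex{0,2} = 1
G(5) = mex{1,0} = 2
G(6) = mex{2,1} = 0
G(7) = mex{0,2} = 1
G(8) = mex{1,0} = 2
G(9) = mex{2,1} = 0
G(10) = mex{0,2} = 1
G(11) = mex{1,0} = 2
G(12) = mex{2,1} = 0
G_B(12) = 0.
Combined Grundy value = 0 ⊕ 0 = 0.
A winning move leaves total XOR = 0, i.e. changes one component's Grundy value g to g ⊕ X where X is the current total.
Stack A: target g' = 0⊕0 = 0, but every legal move changes the Grundy value (mex property), so 0 moves.
Stack B: target g' = 0⊕0 = 0, but every legal move changes the Grundy value (mex property), so 0 moves.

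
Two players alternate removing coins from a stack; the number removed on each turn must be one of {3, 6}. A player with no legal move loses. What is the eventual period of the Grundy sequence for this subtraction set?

n :  0  1  2  3  4  5  6  7  8  9 10 11 12 13 14 15 16 17 18 19
G :  0  0  0  1  1  1  2  2  2  0  0  0  1  1  1  2  2  2  0  0
G(n+9) = G(n) holds for n = 0,…,5 (a full window of length max(S) = 6), so the sequence is purely periodic with period 9.

9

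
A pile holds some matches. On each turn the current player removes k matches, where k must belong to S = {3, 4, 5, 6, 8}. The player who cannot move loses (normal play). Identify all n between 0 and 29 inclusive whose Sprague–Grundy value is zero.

0, 1, 2, 11, 12, 13, 22, 23, 24

n :  0  1  2  3  4  5  6  7  8  9 10 11 12 13 14 15 16 17 18 19 20 21 22 23 24 25 26 27 28 29
G :  0  0  0  1  1  1  2  2  2  3  3  0  0  0  1  1  1  2  2  2  3  3  0  0  0  1  1  1  2  2
P-positions are exactly the n with G(n) = 0.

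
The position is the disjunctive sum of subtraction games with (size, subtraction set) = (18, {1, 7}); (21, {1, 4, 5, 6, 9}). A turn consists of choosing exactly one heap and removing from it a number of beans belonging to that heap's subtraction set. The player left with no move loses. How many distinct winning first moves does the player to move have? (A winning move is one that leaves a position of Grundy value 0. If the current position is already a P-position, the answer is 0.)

Heap A, S = {1, 7}:
n :  0  1  2  3  4  5  6  7  8  9 10 11 12 13 14 15 16 17 18
G :  0  1  0  1  0  1  0  1  0  1  0  1  0  1  0  1  0  1  0
G_A(18) = 0.
Heap B, S = {1, 4, 5, 6, 9}:
G(0) = 0
G(1) = mex{0} = 1
G(2) = mex{1} = 0
G(3) = mex{0} = 1
G(4) = mex{1,0} = 2
G(5) = mex{2,1,0} = 3
G(6) = mex{3,0,1,0} = 2
G(7) = mex{2,1,0,1} = 3
G(8) = mex{3,2,1,0} = 4
G(9) = mex{4,3,2,1,0} = 5
G(10) = mex{5,2,3,2,1} = 0
G(11) = mex{0,3,2,3,0} = 1
G(12) = mex{1,4,3,2,1} = 0
G(13) = mex{0,5,4,3,2} = 1
G(14) = mex{1,0,5,4,3} = 2
G(15) = mex{2,1,0,5,2} = 3
G(16) = mex{3,0,1,0,3} = 2
G(17) = mex{2,1,0,1,4} = 3
G(18) = mex{3,2,1,0,5} = 4
G(19) = mex{4,3,2,1,0} = 5
G(20) = mex{5,2,3,2,1} = 0
G(21) = mex{0,3,2,3,0} = 1
G_B(21) = 1.
Combined Grundy value = 0 ⊕ 1 = 1.
A winning move leaves total XOR = 0, i.e. changes one component's Grundy value g to g ⊕ X where X is the current total.
Heap A: need g' = 0⊕1 = 1. Options: 18−1→G=1, 18−7→G=1. Hits: 2.
Heap B: need g' = 1⊕1 = 0. Options: 21−1→G=0, 21−4→G=3, 21−5→G=2, 21−6→G=3, 21−9→G=0. Hits: 2.

4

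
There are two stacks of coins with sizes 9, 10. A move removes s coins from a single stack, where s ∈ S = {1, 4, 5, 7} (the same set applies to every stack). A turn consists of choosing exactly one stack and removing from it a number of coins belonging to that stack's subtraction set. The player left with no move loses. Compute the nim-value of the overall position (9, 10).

1

All stacks use S = {1, 4, 5, 7}:
G(0) = 0
G(1) = mex{0} = 1
G(2) = mex{1} = 0
G(3) = mex{0} = 1
G(4) = mex{1,0} = 2
G(5) = mex{2,1,0} = 3
G(6) = mex{3,0,1} = 2
G(7) = mex{2,1,0,0} = 3
G(8) = mex{3,2,1,1} = 0
G(9) = mex{0,3,2,0} = 1
G(10) = mex{1,2,3,1} = 0
Stack A: G(9) = 1.
Stack B: G(10) = 0.
Combined Grundy value = 1 ⊕ 0 = 1.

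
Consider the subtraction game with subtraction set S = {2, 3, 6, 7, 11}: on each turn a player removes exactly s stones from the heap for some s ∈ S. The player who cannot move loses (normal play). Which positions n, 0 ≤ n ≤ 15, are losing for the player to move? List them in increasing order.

G(0) = 0
G(1) = mex{} = 0
G(2) = mex{0} = 1
G(3) = mex{0,0} = 1
G(4) = mex{1,0} = 2
G(5) = mex{1,1} = 0
G(6) = mex{2,1,0} = 3
G(7) = mex{0,2,0,0} = 1
G(8) = mex{3,0,1,0} = 2
G(9) = mex{1,3,1,1} = 0
G(10) = mex{2,1,2,1} = 0
G(11) = mex{0,2,0,2,0} = 1
G(12) = mex{0,0,3,0,0} = 1
G(13) = mex{1,0,1,3,1} = 2
G(14) = mex{1,1,2,1,1} = 0
G(15) = mex{2,1,0,2,2} = 3
P-positions are exactly the n with G(n) = 0.

0, 1, 5, 9, 10, 14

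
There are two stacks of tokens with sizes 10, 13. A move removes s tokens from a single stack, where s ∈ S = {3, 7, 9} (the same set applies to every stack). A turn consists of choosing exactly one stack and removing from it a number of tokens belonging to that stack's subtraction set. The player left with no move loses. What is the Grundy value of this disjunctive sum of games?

1

All stacks use S = {3, 7, 9}:
G(0) = 0
G(1) = mex{} = 0
G(2) = mex{} = 0
G(3) = mex{0} = 1
G(4) = mex{0} = 1
G(5) = mex{0} = 1
G(6) = mex{1} = 0
G(7) = mex{1,0} = 2
G(8) = mex{1,0} = 2
G(9) = mex{0,0,0} = 1
G(10) = mex{2,1,0} = 3
G(11) = mex{2,1,0} = 3
G(12) = mex{1,1,1} = 0
G(13) = mex{3,0,1} = 2
Stack A: G(10) = 3.
Stack B: G(13) = 2.
Combined Grundy value = 3 ⊕ 2 = 1.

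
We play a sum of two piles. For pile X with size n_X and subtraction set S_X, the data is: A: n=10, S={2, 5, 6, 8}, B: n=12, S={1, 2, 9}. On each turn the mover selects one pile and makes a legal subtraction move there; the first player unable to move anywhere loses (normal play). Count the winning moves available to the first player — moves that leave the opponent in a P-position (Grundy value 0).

2

Pile A, S = {2, 5, 6, 8}:
n :  0  1  2  3  4  5  6  7  8  9 10
G :  0  0  1  1  0  2  1  3  2  2  3
G_A(10) = 3.
Pile B, S = {1, 2, 9}:
G(0) = 0
G(1) = mex{0} = 1
G(2) = mex{1,0} = 2
G(3) = mex{2,1} = 0
G(4) = mex{0,2} = 1
G(5) = mex{1,0} = 2
G(6) = mex{2,1} = 0
G(7) = mex{0,2} = 1
G(8) = mex{1,0} = 2
G(9) = mex{2,1,0} = 3
G(10) = mex{3,2,1} = 0
G(11) = mex{0,3,2} = 1
G(12) = mex{1,0,0} = 2
G_B(12) = 2.
Combined Grundy value = 3 ⊕ 2 = 1.
A winning move leaves total XOR = 0, i.e. changes one component's Grundy value g to g ⊕ X where X is the current total.
Pile A: need g' = 3⊕1 = 2. Options: 10−2→G=2, 10−5→G=2, 10−6→G=0, 10−8→G=1. Hits: 2.
Pile B: need g' = 2⊕1 = 3. Options: 12−1→G=1, 12−2→G=0, 12−9→G=0. Hits: 0.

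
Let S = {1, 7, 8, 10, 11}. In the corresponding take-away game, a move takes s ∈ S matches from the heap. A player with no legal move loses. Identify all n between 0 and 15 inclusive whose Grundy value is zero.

n :  0  1  2  3  4  5  6  7  8  9 10 11 12 13 14 15
G :  0  1  0  1  0  1  0  1  2  3  2  3  2  3  2  3
P-positions are exactly the n with G(n) = 0.

0, 2, 4, 6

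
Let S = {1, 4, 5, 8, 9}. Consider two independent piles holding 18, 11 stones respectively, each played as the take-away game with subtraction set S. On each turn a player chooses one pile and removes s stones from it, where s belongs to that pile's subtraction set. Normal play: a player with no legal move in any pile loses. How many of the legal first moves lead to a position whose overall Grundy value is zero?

2

All piles use S = {1, 4, 5, 8, 9}:
G(0) = 0
G(1) = mex{0} = 1
G(2) = mex{1} = 0
G(3) = mex{0} = 1
G(4) = mex{1,0} = 2
G(5) = mex{2,1,0} = 3
G(6) = mex{3,0,1} = 2
G(7) = mex{2,1,0} = 3
G(8) = mex{3,2,1,0} = 4
G(9) = mex{4,3,2,1,0} = 5
G(10) = mex{5,2,3,0,1} = 4
G(11) = mex{4,3,2,1,0} = 5
G(12) = mex{5,4,3,2,1} = 0
G(13) = mex{0,5,4,3,2} = 1
G(14) = mex{1,4,5,2,3} = 0
G(15) = mex{0,5,4,3,2} = 1
G(16) = mex{1,0,5,4,3} = 2
G(17) = mex{2,1,0,5,4} = 3
G(18) = mex{3,0,1,4,5} = 2
Pile A: G(18) = 2.
Pile B: G(11) = 5.
Combined Grundy value = 2 ⊕ 5 = 7.
A winning move leaves total XOR = 0, i.e. changes one component's Grundy value g to g ⊕ X where X is the current total.
Pile A: need g' = 2⊕7 = 5. Options: 18−1→G=3, 18−4→G=0, 18−5→G=1, 18−8→G=4, 18−9→G=5. Hits: 1.
Pile B: need g' = 5⊕7 = 2. Options: 11−1→G=4, 11−4→G=3, 11−5→G=2, 11−8→G=1, 11−9→G=0. Hits: 1.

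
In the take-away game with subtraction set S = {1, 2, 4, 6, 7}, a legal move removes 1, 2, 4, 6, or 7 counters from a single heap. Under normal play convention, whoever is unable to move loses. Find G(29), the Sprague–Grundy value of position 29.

n :  0  1  2  3  4  5  6  7  8  9 10 11 12 13 14 15 16 17 18 19 20 21 22 23 24 25 26 27 28 29
G :  0  1  2  0  1  2  3  4  0  1  2  0  1  2  3  4  0  1  2  0  1  2  3  4  0  1  2  0  1  2

2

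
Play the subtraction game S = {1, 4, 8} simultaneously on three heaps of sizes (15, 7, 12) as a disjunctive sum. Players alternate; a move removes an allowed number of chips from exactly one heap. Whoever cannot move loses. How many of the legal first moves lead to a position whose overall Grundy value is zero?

5

All heaps use S = {1, 4, 8}:
n :  0  1  2  3  4  5  6  7  8  9 10 11 12 13 14 15
G :  0  1  0  1  2  0  1  0  1  2  3  2  0  1  0  1
Heap A: G(15) = 1.
Heap B: G(7) = 0.
Heap C: G(12) = 0.
Combined Grundy value = 1 ⊕ 0 ⊕ 0 = 1.
A winning move leaves total XOR = 0, i.e. changes one component's Grundy value g to g ⊕ X where X is the current total.
Heap A: need g' = 1⊕1 = 0. Options: 15−1→G=0, 15−4→G=2, 15−8→G=0. Hits: 2.
Heap B: need g' = 0⊕1 = 1. Options: 7−1→G=1, 7−4→G=1. Hits: 2.
Heap C: need g' = 0⊕1 = 1. Options: 12−1→G=2, 12−4→G=1, 12−8→G=2. Hits: 1.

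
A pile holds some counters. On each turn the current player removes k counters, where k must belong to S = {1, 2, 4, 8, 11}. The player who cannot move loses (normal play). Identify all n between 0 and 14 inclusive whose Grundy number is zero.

0, 3, 6, 9, 12

n :  0  1  2  3  4  5  6  7  8  9 10 11 12 13 14
G :  0  1  2  0  1  2  0  1  2  0  1  2  0  1  2
P-positions are exactly the n with G(n) = 0.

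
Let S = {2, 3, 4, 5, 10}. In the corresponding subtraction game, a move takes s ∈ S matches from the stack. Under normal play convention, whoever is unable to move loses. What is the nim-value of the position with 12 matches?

G(0) = 0
G(1) = mex{} = 0
G(2) = mex{0} = 1
G(3) = mex{0,0} = 1
G(4) = mex{1,0,0} = 2
G(5) = mex{1,1,0,0} = 2
G(6) = mex{2,1,1,0} = 3
G(7) = mex{2,2,1,1} = 0
G(8) = mex{3,2,2,1} = 0
G(9) = mex{0,3,2,2} = 1
G(10) = mex{0,0,3,2,0} = 1
G(11) = mex{1,0,0,3,0} = 2
G(12) = mex{1,1,0,0,1} = 2

2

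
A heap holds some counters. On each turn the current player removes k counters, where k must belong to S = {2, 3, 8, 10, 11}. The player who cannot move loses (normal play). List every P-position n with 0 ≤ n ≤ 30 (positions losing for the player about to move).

0, 1, 5, 6, 18, 19, 23, 24

n :  0  1  2  3  4  5  6  7  8  9 10 11 12 13 14 15 16 17 18 19 20 21 22 23 24 25 26 27 28 29 30
G :  0  0  1  1  2  0  0  1  1  2  2  3  3  4  4  5  2  3  0  0  1  1  2  0  0  1  1  4  2  2  3
P-positions are exactly the n with G(n) = 0.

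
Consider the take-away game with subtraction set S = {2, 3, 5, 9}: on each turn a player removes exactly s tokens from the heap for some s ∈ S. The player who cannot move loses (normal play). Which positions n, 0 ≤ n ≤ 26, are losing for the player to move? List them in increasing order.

G(0) = 0
G(1) = mex{} = 0
G(2) = mex{0} = 1
G(3) = mex{0,0} = 1
G(4) = mex{1,0} = 2
G(5) = mex{1,1,0} = 2
G(6) = mex{2,1,0} = 3
G(7) = mex{2,2,1} = 0
G(8) = mex{3,2,1} = 0
G(9) = mex{0,3,2,0} = 1
G(10) = mex{0,0,2,0} = 1
G(11) = mex{1,0,3,1} = 2
G(12) = mex{1,1,0,1} = 2
G(13) = mex{2,1,0,2} = 3
G(14) = mex{2,2,1,2} = 0
G(15) = mex{3,2,1,3} = 0
G(16) = mex{0,3,2,0} = 1
G(17) = mex{0,0,2,0} = 1
G(18) = mex{1,0,3,1} = 2
G(19) = mex{1,1,0,1} = 2
G(20) = mex{2,1,0,2} = 3
G(21) = mex{2,2,1,2} = 0
G(22) = mex{3,2,1,3} = 0
G(23) = mex{0,3,2,0} = 1
G(24) = mex{0,0,2,0} = 1
G(25) = mex{1,0,3,1} = 2
G(26) = mex{1,1,0,1} = 2
P-positions are exactly the n with G(n) = 0.

0, 1, 7, 8, 14, 15, 21, 22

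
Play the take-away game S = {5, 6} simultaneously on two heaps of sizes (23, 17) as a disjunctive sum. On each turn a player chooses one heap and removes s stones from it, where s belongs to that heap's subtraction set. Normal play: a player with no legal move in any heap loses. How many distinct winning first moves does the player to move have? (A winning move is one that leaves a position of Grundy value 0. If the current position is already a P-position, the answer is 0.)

4

All heaps use S = {5, 6}:
G(0) = 0
G(1) = mex{} = 0
G(2) = mex{} = 0
G(3) = mex{} = 0
G(4) = mex{} = 0
G(5) = mex{0} = 1
G(6) = mex{0,0} = 1
G(7) = mex{0,0} = 1
G(8) = mex{0,0} = 1
G(9) = mex{0,0} = 1
G(10) = mex{1,0} = 2
G(11) = mex{1,1} = 0
G(12) = mex{1,1} = 0
G(13) = mex{1,1} = 0
G(14) = mex{1,1} = 0
G(15) = mex{2,1} = 0
G(16) = mex{0,2} = 1
G(17) = mex{0,0} = 1
G(18) = mex{0,0} = 1
G(19) = mex{0,0} = 1
G(20) = mex{0,0} = 1
G(21) = mex{1,0} = 2
G(22) = mex{1,1} = 0
G(23) = mex{1,1} = 0
Heap A: G(23) = 0.
Heap B: G(17) = 1.
Combined Grundy value = 0 ⊕ 1 = 1.
A winning move leaves total XOR = 0, i.e. changes one component's Grundy value g to g ⊕ X where X is the current total.
Heap A: need g' = 0⊕1 = 1. Options: 23−5→G=1, 23−6→G=1. Hits: 2.
Heap B: need g' = 1⊕1 = 0. Options: 17−5→G=0, 17−6→G=0. Hits: 2.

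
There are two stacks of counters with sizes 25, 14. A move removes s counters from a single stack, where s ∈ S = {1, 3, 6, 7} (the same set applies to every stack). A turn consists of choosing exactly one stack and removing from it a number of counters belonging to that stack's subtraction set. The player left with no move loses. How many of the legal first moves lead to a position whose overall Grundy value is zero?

All stacks use S = {1, 3, 6, 7}:
G(0) = 0
G(1) = mex{0} = 1
G(2) = mex{1} = 0
G(3) = mex{0,0} = 1
G(4) = mex{1,1} = 0
G(5) = mex{0,0} = 1
G(6) = mex{1,1,0} = 2
G(7) = mex{2,0,1,0} = 3
G(8) = mex{3,1,0,1} = 2
G(9) = mex{2,2,1,0} = 3
G(10) = mex{3,3,0,1} = 2
G(11) = mex{2,2,1,0} = 3
G(12) = mex{3,3,2,1} = 0
G(13) = mex{0,2,3,2} = 1
G(14) = mex{1,3,2,3} = 0
G(15) = mex{0,0,3,2} = 1
G(16) = mex{1,1,2,3} = 0
G(17) = mex{0,0,3,2} = 1
G(18) = mex{1,1,0,3} = 2
G(19) = mex{2,0,1,0} = 3
G(20) = mex{3,1,0,1} = 2
G(21) = mex{2,2,1,0} = 3
G(22) = mex{3,3,0,1} = 2
G(23) = mex{2,2,1,0} = 3
G(24) = mex{3,3,2,1} = 0
G(25) = mex{0,2,3,2} = 1
Stack A: G(25) = 1.
Stack B: G(14) = 0.
Combined Grundy value = 1 ⊕ 0 = 1.
A winning move leaves total XOR = 0, i.e. changes one component's Grundy value g to g ⊕ X where X is the current total.
Stack A: need g' = 1⊕1 = 0. Options: 25−1→G=0, 25−3→G=2, 25−6→G=3, 25−7→G=2. Hits: 1.
Stack B: need g' = 0⊕1 = 1. Options: 14−1→G=1, 14−3→G=3, 14−6→G=2, 14−7→G=3. Hits: 1.

2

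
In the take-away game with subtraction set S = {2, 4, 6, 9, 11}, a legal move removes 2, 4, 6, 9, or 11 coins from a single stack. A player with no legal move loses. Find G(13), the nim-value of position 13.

n :  0  1  2  3  4  5  6  7  8  9 10 11 12 13
G :  0  0  1  1  2  2  3  3  0  4  1  5  2  0

0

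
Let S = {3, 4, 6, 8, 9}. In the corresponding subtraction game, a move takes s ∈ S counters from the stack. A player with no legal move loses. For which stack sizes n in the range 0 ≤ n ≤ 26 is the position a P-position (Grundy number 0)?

0, 1, 2, 12, 13, 14, 24, 25, 26

n :  0  1  2  3  4  5  6  7  8  9 10 11 12 13 14 15 16 17 18 19 20 21 22 23 24 25 26
G :  0  0  0  1  1  1  2  2  2  3  3  3  0  0  0  1  1  1  2  2  2  3  3  3  0  0  0
P-positions are exactly the n with G(n) = 0.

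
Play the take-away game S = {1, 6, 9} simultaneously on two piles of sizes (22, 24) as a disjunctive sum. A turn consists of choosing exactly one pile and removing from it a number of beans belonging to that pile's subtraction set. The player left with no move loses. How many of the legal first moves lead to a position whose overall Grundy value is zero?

0

All piles use S = {1, 6, 9}:
G(0) = 0
G(1) = mex{0} = 1
G(2) = mex{1} = 0
G(3) = mex{0} = 1
G(4) = mex{1} = 0
G(5) = mex{0} = 1
G(6) = mex{1,0} = 2
G(7) = mex{2,1} = 0
G(8) = mex{0,0} = 1
G(9) = mex{1,1,0} = 2
G(10) = mex{2,0,1} = 3
G(11) = mex{3,1,0} = 2
G(12) = mex{2,2,1} = 0
G(13) = mex{0,0,0} = 1
G(14) = mex{1,1,1} = 0
G(15) = mex{0,2,2} = 1
G(16) = mex{1,3,0} = 2
G(17) = mex{2,2,1} = 0
G(18) = mex{0,0,2} = 1
G(19) = mex{1,1,3} = 0
G(20) = mex{0,0,2} = 1
G(21) = mex{1,1,0} = 2
G(22) = mex{2,2,1} = 0
G(23) = mex{0,0,0} = 1
G(24) = mex{1,1,1} = 0
Pile A: G(22) = 0.
Pile B: G(24) = 0.
Combined Grundy value = 0 ⊕ 0 = 0.
A winning move leaves total XOR = 0, i.e. changes one component's Grundy value g to g ⊕ X where X is the current total.
Pile A: target g' = 0⊕0 = 0, but every legal move changes the Grundy value (mex property), so 0 moves.
Pile B: target g' = 0⊕0 = 0, but every legal move changes the Grundy value (mex property), so 0 moves.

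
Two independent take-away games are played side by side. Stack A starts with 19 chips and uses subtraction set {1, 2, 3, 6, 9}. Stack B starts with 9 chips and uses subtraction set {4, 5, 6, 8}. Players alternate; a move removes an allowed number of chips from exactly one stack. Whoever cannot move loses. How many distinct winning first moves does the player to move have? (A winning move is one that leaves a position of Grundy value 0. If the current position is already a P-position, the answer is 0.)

2

Stack A, S = {1, 2, 3, 6, 9}:
n :  0  1  2  3  4  5  6  7  8  9 10 11 12 13 14 15 16 17 18 19
G :  0  1  2  3  0  1  2  3  0  1  2  3  0  1  2  3  0  1  2  3
G_A(19) = 3.
Stack B, S = {4, 5, 6, 8}:
G(0) = 0
G(1) = mex{} = 0
G(2) = mex{} = 0
G(3) = mex{} = 0
G(4) = mex{0} = 1
G(5) = mex{0,0} = 1
G(6) = mex{0,0,0} = 1
G(7) = mex{0,0,0} = 1
G(8) = mex{1,0,0,0} = 2
G(9) = mex{1,1,0,0} = 2
G_B(9) = 2.
Combined Grundy value = 3 ⊕ 2 = 1.
A winning move leaves total XOR = 0, i.e. changes one component's Grundy value g to g ⊕ X where X is the current total.
Stack A: need g' = 3⊕1 = 2. Options: 19−1→G=2, 19−2→G=1, 19−3→G=0, 19−6→G=1, 19−9→G=2. Hits: 2.
Stack B: need g' = 2⊕1 = 3. Options: 9−4→G=1, 9−5→G=1, 9−6→G=0, 9−8→G=0. Hits: 0.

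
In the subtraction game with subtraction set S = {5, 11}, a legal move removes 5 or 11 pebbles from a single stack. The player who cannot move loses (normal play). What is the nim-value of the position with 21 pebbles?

n :  0  1  2  3  4  5  6  7  8  9 10 11 12 13 14 15 16 17 18 19 20 21
G :  0  0  0  0  0  1  1  1  1  1  0  2  2  2  2  1  0  0  0  0  0  1

1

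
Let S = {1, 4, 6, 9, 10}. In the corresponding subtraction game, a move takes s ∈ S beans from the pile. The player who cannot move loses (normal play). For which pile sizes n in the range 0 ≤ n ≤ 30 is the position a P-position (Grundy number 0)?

0, 2, 5, 7, 18, 20, 23, 25

G(0) = 0
G(1) = mex{0} = 1
G(2) = mex{1} = 0
G(3) = mex{0} = 1
G(4) = mex{1,0} = 2
G(5) = mex{2,1} = 0
G(6) = mex{0,0,0} = 1
G(7) = mex{1,1,1} = 0
G(8) = mex{0,2,0} = 1
G(9) = mex{1,0,1,0} = 2
G(10) = mex{2,1,2,1,0} = 3
G(11) = mex{3,0,0,0,1} = 2
G(12) = mex{2,1,1,1,0} = 3
G(13) = mex{3,2,0,2,1} = 4
G(14) = mex{4,3,1,0,2} = 5
G(15) = mex{5,2,2,1,0} = 3
G(16) = mex{3,3,3,0,1} = 2
G(17) = mex{2,4,2,1,0} = 3
G(18) = mex{3,5,3,2,1} = 0
G(19) = mex{0,3,4,3,2} = 1
G(20) = mex{1,2,5,2,3} = 0
G(21) = mex{0,3,3,3,2} = 1
G(22) = mex{1,0,2,4,3} = 5
G(23) = mex{5,1,3,5,4} = 0
G(24) = mex{0,0,0,3,5} = 1
G(25) = mex{1,1,1,2,3} = 0
G(26) = mex{0,5,0,3,2} = 1
G(27) = mex{1,0,1,0,3} = 2
G(28) = mex{2,1,5,1,0} = 3
G(29) = mex{3,0,0,0,1} = 2
G(30) = mex{2,1,1,1,0} = 3
P-positions are exactly the n with G(n) = 0.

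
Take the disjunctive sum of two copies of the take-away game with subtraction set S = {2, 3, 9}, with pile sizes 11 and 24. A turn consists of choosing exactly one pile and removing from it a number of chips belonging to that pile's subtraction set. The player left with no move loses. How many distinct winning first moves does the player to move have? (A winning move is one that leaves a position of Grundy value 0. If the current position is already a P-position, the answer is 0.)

3

All piles use S = {2, 3, 9}:
G(0) = 0
G(1) = mex{} = 0
G(2) = mex{0} = 1
G(3) = mex{0,0} = 1
G(4) = mex{1,0} = 2
G(5) = mex{1,1} = 0
G(6) = mex{2,1} = 0
G(7) = mex{0,2} = 1
G(8) = mex{0,0} = 1
G(9) = mex{1,0,0} = 2
G(10) = mex{1,1,0} = 2
G(11) = mex{2,1,1} = 0
G(12) = mex{2,2,1} = 0
G(13) = mex{0,2,2} = 1
G(14) = mex{0,0,0} = 1
G(15) = mex{1,0,0} = 2
G(16) = mex{1,1,1} = 0
G(17) = mex{2,1,1} = 0
G(18) = mex{0,2,2} = 1
G(19) = mex{0,0,2} = 1
G(20) = mex{1,0,0} = 2
G(21) = mex{1,1,0} = 2
G(22) = mex{2,1,1} = 0
G(23) = mex{2,2,1} = 0
G(24) = mex{0,2,2} = 1
Pile A: G(11) = 0.
Pile B: G(24) = 1.
Combined Grundy value = 0 ⊕ 1 = 1.
A winning move leaves total XOR = 0, i.e. changes one component's Grundy value g to g ⊕ X where X is the current total.
Pile A: need g' = 0⊕1 = 1. Options: 11−2→G=2, 11−3→G=1, 11−9→G=1. Hits: 2.
Pile B: need g' = 1⊕1 = 0. Options: 24−2→G=0, 24−3→G=2, 24−9→G=2. Hits: 1.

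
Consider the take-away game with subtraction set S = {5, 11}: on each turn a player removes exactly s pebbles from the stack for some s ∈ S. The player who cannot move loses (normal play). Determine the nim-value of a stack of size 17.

0

n :  0  1  2  3  4  5  6  7  8  9 10 11 12 13 14 15 16 17
G :  0  0  0  0  0  1  1  1  1  1  0  2  2  2  2  1  0  0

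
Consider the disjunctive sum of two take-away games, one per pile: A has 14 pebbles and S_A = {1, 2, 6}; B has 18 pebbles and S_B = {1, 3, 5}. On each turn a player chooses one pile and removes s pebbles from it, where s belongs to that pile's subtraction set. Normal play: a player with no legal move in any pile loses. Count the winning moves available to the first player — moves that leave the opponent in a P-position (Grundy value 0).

Pile A, S = {1, 2, 6}:
n :  0  1  2  3  4  5  6  7  8  9 10 11 12 13 14
G :  0  1  2  0  1  2  3  0  1  2  0  1  2  3  0
G_A(14) = 0.
Pile B, S = {1, 3, 5}:
G(0) = 0
G(1) = mex{0} = 1
G(2) = mex{1} = 0
G(3) = mex{0,0} = 1
G(4) = mex{1,1} = 0
G(5) = mex{0,0,0} = 1
G(6) = mex{1,1,1} = 0
G(7) = mex{0,0,0} = 1
G(8) = mex{1,1,1} = 0
G(9) = mex{0,0,0} = 1
G(10) = mex{1,1,1} = 0
G(11) = mex{0,0,0} = 1
G(12) = mex{1,1,1} = 0
G(13) = mex{0,0,0} = 1
G(14) = mex{1,1,1} = 0
G(15) = mex{0,0,0} = 1
G(16) = mex{1,1,1} = 0
G(17) = mex{0,0,0} = 1
G(18) = mex{1,1,1} = 0
G_B(18) = 0.
Combined Grundy value = 0 ⊕ 0 = 0.
A winning move leaves total XOR = 0, i.e. changes one component's Grundy value g to g ⊕ X where X is the current total.
Pile A: target g' = 0⊕0 = 0, but every legal move changes the Grundy value (mex property), so 0 moves.
Pile B: target g' = 0⊕0 = 0, but every legal move changes the Grundy value (mex property), so 0 moves.

0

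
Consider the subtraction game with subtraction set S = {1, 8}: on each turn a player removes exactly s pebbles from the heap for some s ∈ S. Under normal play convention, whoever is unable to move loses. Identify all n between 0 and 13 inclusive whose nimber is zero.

n :  0  1  2  3  4  5  6  7  8  9 10 11 12 13
G :  0  1  0  1  0  1  0  1  2  0  1  0  1  0
P-positions are exactly the n with G(n) = 0.

0, 2, 4, 6, 9, 11, 13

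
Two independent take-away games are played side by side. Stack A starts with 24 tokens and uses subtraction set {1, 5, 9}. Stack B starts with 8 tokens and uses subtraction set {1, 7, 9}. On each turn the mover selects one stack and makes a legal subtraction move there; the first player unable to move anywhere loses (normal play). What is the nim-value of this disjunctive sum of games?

0

Stack A, S = {1, 5, 9}:
n :  0  1  2  3  4  5  6  7  8  9 10 11 12 13 14 15 16 17 18 19 20 21 22 23 24
G :  0  1  0  1  0  1  0  1  0  1  0  1  0  1  0  1  0  1  0  1  0  1  0  1  0
G_A(24) = 0.
Stack B, S = {1, 7, 9}:
n : 0 1 2 3 4 5 6 7 8
G : 0 1 0 1 0 1 0 1 0
G_B(8) = 0.
Combined Grundy value = 0 ⊕ 0 = 0.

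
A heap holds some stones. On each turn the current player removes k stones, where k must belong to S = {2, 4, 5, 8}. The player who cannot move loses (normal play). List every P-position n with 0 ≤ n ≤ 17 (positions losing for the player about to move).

G(0) = 0
G(1) = mex{} = 0
G(2) = mex{0} = 1
G(3) = mex{0} = 1
G(4) = mex{1,0} = 2
G(5) = mex{1,0,0} = 2
G(6) = mex{2,1,0} = 3
G(7) = mex{2,1,1} = 0
G(8) = mex{3,2,1,0} = 4
G(9) = mex{0,2,2,0} = 1
G(10) = mex{4,3,2,1} = 0
G(11) = mex{1,0,3,1} = 2
G(12) = mex{0,4,0,2} = 1
G(13) = mex{2,1,4,2} = 0
G(14) = mex{1,0,1,3} = 2
G(15) = mex{0,2,0,0} = 1
G(16) = mex{2,1,2,4} = 0
G(17) = mex{1,0,1,1} = 2
P-positions are exactly the n with G(n) = 0.

0, 1, 7, 10, 13, 16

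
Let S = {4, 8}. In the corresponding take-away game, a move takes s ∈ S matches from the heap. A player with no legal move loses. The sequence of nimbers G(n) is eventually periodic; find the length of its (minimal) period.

12

G(0) = 0
G(1) = mex{} = 0
G(2) = mex{} = 0
G(3) = mex{} = 0
G(4) = mex{0} = 1
G(5) = mex{0} = 1
G(6) = mex{0} = 1
G(7) = mex{0} = 1
G(8) = mex{1,0} = 2
G(9) = mex{1,0} = 2
G(10) = mex{1,0} = 2
G(11) = mex{1,0} = 2
G(12) = mex{2,1} = 0
G(13) = mex{2,1} = 0
G(14) = mex{2,1} = 0
G(15) = mex{2,1} = 0
G(16) = mex{0,2} = 1
G(17) = mex{0,2} = 1
G(18) = mex{0,2} = 1
G(19) = mex{0,2} = 1
G(20) = mex{1,0} = 2
G(21) = mex{1,0} = 2
G(22) = mex{1,0} = 2
G(23) = mex{1,0} = 2
G(24) = mex{2,1} = 0
G(25) = mex{2,1} = 0
G(n+12) = G(n) holds for n = 0,…,7 (a full window of length max(S) = 8), so the sequence is purely periodic with period 12.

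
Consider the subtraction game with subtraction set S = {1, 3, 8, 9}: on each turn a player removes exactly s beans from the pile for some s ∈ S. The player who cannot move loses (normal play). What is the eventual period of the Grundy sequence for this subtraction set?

16

G(0) = 0
G(1) = mex{0} = 1
G(2) = mex{1} = 0
G(3) = mex{0,0} = 1
G(4) = mex{1,1} = 0
G(5) = mex{0,0} = 1
G(6) = mex{1,1} = 0
G(7) = mex{0,0} = 1
G(8) = mex{1,1,0} = 2
G(9) = mex{2,0,1,0} = 3
G(10) = mex{3,1,0,1} = 2
G(11) = mex{2,2,1,0} = 3
G(12) = mex{3,3,0,1} = 2
G(13) = mex{2,2,1,0} = 3
G(14) = mex{3,3,0,1} = 2
G(15) = mex{2,2,1,0} = 3
G(16) = mex{3,3,2,1} = 0
G(17) = mex{0,2,3,2} = 1
G(18) = mex{1,3,2,3} = 0
G(19) = mex{0,0,3,2} = 1
G(20) = mex{1,1,2,3} = 0
G(21) = mex{0,0,3,2} = 1
G(22) = mex{1,1,2,3} = 0
G(23) = mex{0,0,3,2} = 1
G(24) = mex{1,1,0,3} = 2
G(25) = mex{2,0,1,0} = 3
G(26) = mex{3,1,0,1} = 2
G(27) = mex{2,2,1,0} = 3
G(28) = mex{3,3,0,1} = 2
G(29) = mex{2,2,1,0} = 3
G(30) = mex{3,3,0,1} = 2
G(31) = mex{2,2,1,0} = 3
G(32) = mex{3,3,2,1} = 0
G(33) = mex{0,2,3,2} = 1
G(n+16) = G(n) holds for n = 0,…,8 (a full window of length max(S) = 9), so the sequence is purely periodic with period 16.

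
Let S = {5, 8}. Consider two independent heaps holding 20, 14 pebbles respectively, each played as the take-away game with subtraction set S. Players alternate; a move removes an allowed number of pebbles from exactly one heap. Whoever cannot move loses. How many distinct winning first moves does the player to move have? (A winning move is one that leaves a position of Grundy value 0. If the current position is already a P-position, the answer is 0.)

3

All heaps use S = {5, 8}:
G(0) = 0
G(1) = mex{} = 0
G(2) = mex{} = 0
G(3) = mex{} = 0
G(4) = mex{} = 0
G(5) = mex{0} = 1
G(6) = mex{0} = 1
G(7) = mex{0} = 1
G(8) = mex{0,0} = 1
G(9) = mex{0,0} = 1
G(10) = mex{1,0} = 2
G(11) = mex{1,0} = 2
G(12) = mex{1,0} = 2
G(13) = mex{1,1} = 0
G(14) = mex{1,1} = 0
G(15) = mex{2,1} = 0
G(16) = mex{2,1} = 0
G(17) = mex{2,1} = 0
G(18) = mex{0,2} = 1
G(19) = mex{0,2} = 1
G(20) = mex{0,2} = 1
Heap A: G(20) = 1.
Heap B: G(14) = 0.
Combined Grundy value = 1 ⊕ 0 = 1.
A winning move leaves total XOR = 0, i.e. changes one component's Grundy value g to g ⊕ X where X is the current total.
Heap A: need g' = 1⊕1 = 0. Options: 20−5→G=0, 20−8→G=2. Hits: 1.
Heap B: need g' = 0⊕1 = 1. Options: 14−5→G=1, 14−8→G=1. Hits: 2.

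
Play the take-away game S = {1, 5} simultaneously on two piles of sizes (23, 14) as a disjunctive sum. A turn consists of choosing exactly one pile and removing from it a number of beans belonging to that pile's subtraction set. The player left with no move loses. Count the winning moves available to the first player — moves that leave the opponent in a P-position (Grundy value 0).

4

All piles use S = {1, 5}:
n :  0  1  2  3  4  5  6  7  8  9 10 11 12 13 14 15 16 17 18 19 20 21 22 23
G :  0  1  0  1  0  1  0  1  0  1  0  1  0  1  0  1  0  1  0  1  0  1  0  1
Pile A: G(23) = 1.
Pile B: G(14) = 0.
Combined Grundy value = 1 ⊕ 0 = 1.
A winning move leaves total XOR = 0, i.e. changes one component's Grundy value g to g ⊕ X where X is the current total.
Pile A: need g' = 1⊕1 = 0. Options: 23−1→G=0, 23−5→G=0. Hits: 2.
Pile B: need g' = 0⊕1 = 1. Options: 14−1→G=1, 14−5→G=1. Hits: 2.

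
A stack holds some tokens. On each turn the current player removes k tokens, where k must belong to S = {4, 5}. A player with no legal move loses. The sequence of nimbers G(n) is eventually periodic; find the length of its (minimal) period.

G(0) = 0
G(1) = mex{} = 0
G(2) = mex{} = 0
G(3) = mex{} = 0
G(4) = mex{0} = 1
G(5) = mex{0,0} = 1
G(6) = mex{0,0} = 1
G(7) = mex{0,0} = 1
G(8) = mex{1,0} = 2
G(9) = mex{1,1} = 0
G(10) = mex{1,1} = 0
G(11) = mex{1,1} = 0
G(12) = mex{2,1} = 0
G(13) = mex{0,2} = 1
G(14) = mex{0,0} = 1
G(15) = mex{0,0} = 1
G(16) = mex{0,0} = 1
G(17) = mex{1,0} = 2
G(18) = mex{1,1} = 0
G(19) = mex{1,1} = 0
G(n+9) = G(n) holds for n = 0,…,4 (a full window of length max(S) = 5), so the sequence is purely periodic with period 9.

9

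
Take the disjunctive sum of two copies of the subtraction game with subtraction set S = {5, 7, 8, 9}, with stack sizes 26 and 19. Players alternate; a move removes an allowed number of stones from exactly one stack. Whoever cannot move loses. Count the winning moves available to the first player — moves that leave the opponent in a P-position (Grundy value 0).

5

All stacks use S = {5, 7, 8, 9}:
n :  0  1  2  3  4  5  6  7  8  9 10 11 12 13 14 15 16 17 18 19 20 21 22 23 24 25 26
G :  0  0  0  0  0  1  1  1  1  1  2  2  2  2  0  0  0  0  0  1  1  1  1  1  2  2  2
Stack A: G(26) = 2.
Stack B: G(19) = 1.
Combined Grundy value = 2 ⊕ 1 = 3.
A winning move leaves total XOR = 0, i.e. changes one component's Grundy value g to g ⊕ X where X is the current total.
Stack A: need g' = 2⊕3 = 1. Options: 26−5→G=1, 26−7→G=1, 26−8→G=0, 26−9→G=0. Hits: 2.
Stack B: need g' = 1⊕3 = 2. Options: 19−5→G=0, 19−7→G=2, 19−8→G=2, 19−9→G=2. Hits: 3.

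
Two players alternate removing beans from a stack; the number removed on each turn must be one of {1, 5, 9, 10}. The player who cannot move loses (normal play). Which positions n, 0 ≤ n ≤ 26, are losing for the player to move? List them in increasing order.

0, 2, 4, 6, 8, 19, 21, 23, 25

G(0) = 0
G(1) = mex{0} = 1
G(2) = mex{1} = 0
G(3) = mex{0} = 1
G(4) = mex{1} = 0
G(5) = mex{0,0} = 1
G(6) = mex{1,1} = 0
G(7) = mex{0,0} = 1
G(8) = mex{1,1} = 0
G(9) = mex{0,0,0} = 1
G(10) = mex{1,1,1,0} = 2
G(11) = mex{2,0,0,1} = 3
G(12) = mex{3,1,1,0} = 2
G(13) = mex{2,0,0,1} = 3
G(14) = mex{3,1,1,0} = 2
G(15) = mex{2,2,0,1} = 3
G(16) = mex{3,3,1,0} = 2
G(17) = mex{2,2,0,1} = 3
G(18) = mex{3,3,1,0} = 2
G(19) = mex{2,2,2,1} = 0
G(20) = mex{0,3,3,2} = 1
G(21) = mex{1,2,2,3} = 0
G(22) = mex{0,3,3,2} = 1
G(23) = mex{1,2,2,3} = 0
G(24) = mex{0,0,3,2} = 1
G(25) = mex{1,1,2,3} = 0
G(26) = mex{0,0,3,2} = 1
P-positions are exactly the n with G(n) = 0.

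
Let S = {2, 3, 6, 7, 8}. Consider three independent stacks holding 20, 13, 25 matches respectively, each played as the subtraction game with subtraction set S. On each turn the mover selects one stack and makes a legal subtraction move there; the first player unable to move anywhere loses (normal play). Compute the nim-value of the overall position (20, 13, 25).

2

All stacks use S = {2, 3, 6, 7, 8}:
n :  0  1  2  3  4  5  6  7  8  9 10 11 12 13 14 15 16 17 18 19 20 21 22 23 24 25
G :  0  0  1  1  2  0  3  1  2  2  0  3  1  2  0  0  1  1  2  0  3  1  2  2  0  3
Stack A: G(20) = 3.
Stack B: G(13) = 2.
Stack C: G(25) = 3.
Combined Grundy value = 3 ⊕ 2 ⊕ 3 = 2.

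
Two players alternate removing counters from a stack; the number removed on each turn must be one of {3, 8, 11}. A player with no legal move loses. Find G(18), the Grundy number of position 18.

2

n :  0  1  2  3  4  5  6  7  8  9 10 11 12 13 14 15 16 17 18
G :  0  0  0  1  1  1  0  0  2  1  1  3  2  2  2  3  0  3  2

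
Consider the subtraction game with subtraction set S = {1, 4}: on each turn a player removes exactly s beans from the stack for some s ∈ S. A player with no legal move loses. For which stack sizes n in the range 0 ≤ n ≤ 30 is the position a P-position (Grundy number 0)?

G(0) = 0
G(1) = mex{0} = 1
G(2) = mex{1} = 0
G(3) = mex{0} = 1
G(4) = mex{1,0} = 2
G(5) = mex{2,1} = 0
G(6) = mex{0,0} = 1
G(7) = mex{1,1} = 0
G(8) = mex{0,2} = 1
G(9) = mex{1,0} = 2
G(10) = mex{2,1} = 0
G(11) = mex{0,0} = 1
G(12) = mex{1,1} = 0
G(13) = mex{0,2} = 1
G(14) = mex{1,0} = 2
G(15) = mex{2,1} = 0
G(16) = mex{0,0} = 1
G(17) = mex{1,1} = 0
G(18) = mex{0,2} = 1
G(19) = mex{1,0} = 2
G(20) = mex{2,1} = 0
G(21) = mex{0,0} = 1
G(22) = mex{1,1} = 0
G(23) = mex{0,2} = 1
G(24) = mex{1,0} = 2
G(25) = mex{2,1} = 0
G(26) = mex{0,0} = 1
G(27) = mex{1,1} = 0
G(28) = mex{0,2} = 1
G(29) = mex{1,0} = 2
G(30) = mex{2,1} = 0
P-positions are exactly the n with G(n) = 0.

0, 2, 5, 7, 10, 12, 15, 17, 20, 22, 25, 27, 30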